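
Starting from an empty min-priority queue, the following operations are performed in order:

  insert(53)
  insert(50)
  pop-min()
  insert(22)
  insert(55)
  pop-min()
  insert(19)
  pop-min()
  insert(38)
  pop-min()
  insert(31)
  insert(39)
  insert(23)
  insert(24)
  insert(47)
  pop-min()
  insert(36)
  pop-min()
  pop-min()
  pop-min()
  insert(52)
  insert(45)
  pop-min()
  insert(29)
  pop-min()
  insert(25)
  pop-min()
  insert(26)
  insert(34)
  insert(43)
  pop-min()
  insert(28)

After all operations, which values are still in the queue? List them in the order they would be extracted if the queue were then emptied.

[28, 34, 43, 45, 47, 52, 53, 55]

insert 53 → {53}
insert 50 → {50, 53}
pop-min → 50; now {53}
insert 22 → {22, 53}
insert 55 → {22, 53, 55}
pop-min → 22; now {53, 55}
insert 19 → {19, 53, 55}
pop-min → 19; now {53, 55}
insert 38 → {38, 53, 55}
pop-min → 38; now {53, 55}
insert 31 → {31, 53, 55}
insert 39 → {31, 39, 53, 55}
insert 23 → {23, 31, 39, 53, 55}
insert 24 → {23, 24, 31, 39, 53, 55}
insert 47 → {23, 24, 31, 39, 47, 53, 55}
pop-min → 23; now {24, 31, 39, 47, 53, 55}
insert 36 → {24, 31, 36, 39, 47, 53, 55}
pop-min → 24; now {31, 36, 39, 47, 53, 55}
pop-min → 31; now {36, 39, 47, 53, 55}
pop-min → 36; now {39, 47, 53, 55}
insert 52 → {39, 47, 52, 53, 55}
insert 45 → {39, 45, 47, 52, 53, 55}
pop-min → 39; now {45, 47, 52, 53, 55}
insert 29 → {29, 45, 47, 52, 53, 55}
pop-min → 29; now {45, 47, 52, 53, 55}
insert 25 → {25, 45, 47, 52, 53, 55}
pop-min → 25; now {45, 47, 52, 53, 55}
insert 26 → {26, 45, 47, 52, 53, 55}
insert 34 → {26, 34, 45, 47, 52, 53, 55}
insert 43 → {26, 34, 43, 45, 47, 52, 53, 55}
pop-min → 26; now {34, 43, 45, 47, 52, 53, 55}
insert 28 → {28, 34, 43, 45, 47, 52, 53, 55}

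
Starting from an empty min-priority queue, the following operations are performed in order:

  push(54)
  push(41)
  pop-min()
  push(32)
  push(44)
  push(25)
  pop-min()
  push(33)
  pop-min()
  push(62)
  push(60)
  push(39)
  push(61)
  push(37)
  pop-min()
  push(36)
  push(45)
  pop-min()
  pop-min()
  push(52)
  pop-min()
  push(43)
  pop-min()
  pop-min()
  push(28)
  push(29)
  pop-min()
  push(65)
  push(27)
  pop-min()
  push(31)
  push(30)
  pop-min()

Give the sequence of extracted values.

[41, 25, 32, 33, 36, 37, 39, 43, 44, 28, 27, 29]

insert 54 → {54}
insert 41 → {41, 54}
pop-min → 41; now {54}
insert 32 → {32, 54}
insert 44 → {32, 44, 54}
insert 25 → {25, 32, 44, 54}
pop-min → 25; now {32, 44, 54}
insert 33 → {32, 33, 44, 54}
pop-min → 32; now {33, 44, 54}
insert 62 → {33, 44, 54, 62}
insert 60 → {33, 44, 54, 60, 62}
insert 39 → {33, 39, 44, 54, 60, 62}
insert 61 → {33, 39, 44, 54, 60, 61, 62}
insert 37 → {33, 37, 39, 44, 54, 60, 61, 62}
pop-min → 33; now {37, 39, 44, 54, 60, 61, 62}
insert 36 → {36, 37, 39, 44, 54, 60, 61, 62}
insert 45 → {36, 37, 39, 44, 45, 54, 60, 61, 62}
pop-min → 36; now {37, 39, 44, 45, 54, 60, 61, 62}
pop-min → 37; now {39, 44, 45, 54, 60, 61, 62}
insert 52 → {39, 44, 45, 52, 54, 60, 61, 62}
pop-min → 39; now {44, 45, 52, 54, 60, 61, 62}
insert 43 → {43, 44, 45, 52, 54, 60, 61, 62}
pop-min → 43; now {44, 45, 52, 54, 60, 61, 62}
pop-min → 44; now {45, 52, 54, 60, 61, 62}
insert 28 → {28, 45, 52, 54, 60, 61, 62}
insert 29 → {28, 29, 45, 52, 54, 60, 61, 62}
pop-min → 28; now {29, 45, 52, 54, 60, 61, 62}
insert 65 → {29, 45, 52, 54, 60, 61, 62, 65}
insert 27 → {27, 29, 45, 52, 54, 60, 61, 62, 65}
pop-min → 27; now {29, 45, 52, 54, 60, 61, 62, 65}
insert 31 → {29, 31, 45, 52, 54, 60, 61, 62, 65}
insert 30 → {29, 30, 31, 45, 52, 54, 60, 61, 62, 65}
pop-min → 29; now {30, 31, 45, 52, 54, 60, 61, 62, 65}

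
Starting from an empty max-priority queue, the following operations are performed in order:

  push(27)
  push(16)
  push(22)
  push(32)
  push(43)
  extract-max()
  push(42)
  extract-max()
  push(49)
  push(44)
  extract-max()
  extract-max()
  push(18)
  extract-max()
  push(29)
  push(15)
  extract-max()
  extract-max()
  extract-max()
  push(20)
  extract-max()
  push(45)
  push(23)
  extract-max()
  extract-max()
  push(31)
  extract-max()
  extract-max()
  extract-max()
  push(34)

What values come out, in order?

43 → 42 → 49 → 44 → 32 → 29 → 27 → 22 → 20 → 45 → 23 → 31 → 18 → 16

insert 27 → {27}
insert 16 → {27, 16}
insert 22 → {27, 22, 16}
insert 32 → {32, 27, 22, 16}
insert 43 → {43, 32, 27, 22, 16}
extract-max → 43; now {32, 27, 22, 16}
insert 42 → {42, 32, 27, 22, 16}
extract-max → 42; now {32, 27, 22, 16}
insert 49 → {49, 32, 27, 22, 16}
insert 44 → {49, 44, 32, 27, 22, 16}
extract-max → 49; now {44, 32, 27, 22, 16}
extract-max → 44; now {32, 27, 22, 16}
insert 18 → {32, 27, 22, 18, 16}
extract-max → 32; now {27, 22, 18, 16}
insert 29 → {29, 27, 22, 18, 16}
insert 15 → {29, 27, 22, 18, 16, 15}
extract-max → 29; now {27, 22, 18, 16, 15}
extract-max → 27; now {22, 18, 16, 15}
extract-max → 22; now {18, 16, 15}
insert 20 → {20, 18, 16, 15}
extract-max → 20; now {18, 16, 15}
insert 45 → {45, 18, 16, 15}
insert 23 → {45, 23, 18, 16, 15}
extract-max → 45; now {23, 18, 16, 15}
extract-max → 23; now {18, 16, 15}
insert 31 → {31, 18, 16, 15}
extract-max → 31; now {18, 16, 15}
extract-max → 18; now {16, 15}
extract-max → 16; now {15}
insert 34 → {34, 15}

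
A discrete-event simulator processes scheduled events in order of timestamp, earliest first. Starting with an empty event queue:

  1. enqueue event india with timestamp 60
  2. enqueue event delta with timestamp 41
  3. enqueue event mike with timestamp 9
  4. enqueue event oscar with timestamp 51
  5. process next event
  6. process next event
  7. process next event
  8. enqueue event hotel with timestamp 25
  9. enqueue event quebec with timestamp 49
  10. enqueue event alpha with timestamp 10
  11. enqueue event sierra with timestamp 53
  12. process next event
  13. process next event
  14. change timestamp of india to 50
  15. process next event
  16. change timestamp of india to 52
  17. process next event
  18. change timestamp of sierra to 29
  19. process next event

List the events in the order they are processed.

[mike, delta, oscar, alpha, hotel, quebec, india, sierra]

add india (timestamp 60) → {india:60}
add delta (timestamp 41) → {delta:41, india:60}
add mike (timestamp 9) → {mike:9, delta:41, india:60}
add oscar (timestamp 51) → {mike:9, delta:41, oscar:51, india:60}
process next event → mike; now {delta:41, oscar:51, india:60}
process next event → delta; now {oscar:51, india:60}
process next event → oscar; now {india:60}
add hotel (timestamp 25) → {hotel:25, india:60}
add quebec (timestamp 49) → {hotel:25, quebec:49, india:60}
add alpha (timestamp 10) → {alpha:10, hotel:25, quebec:49, india:60}
add sierra (timestamp 53) → {alpha:10, hotel:25, quebec:49, sierra:53, india:60}
process next event → alpha; now {hotel:25, quebec:49, sierra:53, india:60}
process next event → hotel; now {quebec:49, sierra:53, india:60}
update india to timestamp 50 → {quebec:49, india:50, sierra:53}
process next event → quebec; now {india:50, sierra:53}
update india to timestamp 52 → {india:52, sierra:53}
process next event → india; now {sierra:53}
update sierra to timestamp 29 → {sierra:29}
process next event → sierra; now {}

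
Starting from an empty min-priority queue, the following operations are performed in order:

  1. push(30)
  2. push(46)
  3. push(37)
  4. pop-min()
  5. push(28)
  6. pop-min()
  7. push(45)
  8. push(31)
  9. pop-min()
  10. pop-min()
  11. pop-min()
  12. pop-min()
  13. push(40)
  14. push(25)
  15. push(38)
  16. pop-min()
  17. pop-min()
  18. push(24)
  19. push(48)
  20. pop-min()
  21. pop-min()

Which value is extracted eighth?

38

insert 30 → {30}
insert 46 → {30, 46}
insert 37 → {30, 37, 46}
pop-min → 30; now {37, 46}
insert 28 → {28, 37, 46}
pop-min → 28; now {37, 46}
insert 45 → {37, 45, 46}
insert 31 → {31, 37, 45, 46}
pop-min → 31; now {37, 45, 46}
pop-min → 37; now {45, 46}
pop-min → 45; now {46}
pop-min → 46; now {}
insert 40 → {40}
insert 25 → {25, 40}
insert 38 → {25, 38, 40}
pop-min → 25; now {38, 40}
pop-min → 38; now {40}
insert 24 → {24, 40}
insert 48 → {24, 40, 48}
pop-min → 24; now {40, 48}
pop-min → 40; now {48}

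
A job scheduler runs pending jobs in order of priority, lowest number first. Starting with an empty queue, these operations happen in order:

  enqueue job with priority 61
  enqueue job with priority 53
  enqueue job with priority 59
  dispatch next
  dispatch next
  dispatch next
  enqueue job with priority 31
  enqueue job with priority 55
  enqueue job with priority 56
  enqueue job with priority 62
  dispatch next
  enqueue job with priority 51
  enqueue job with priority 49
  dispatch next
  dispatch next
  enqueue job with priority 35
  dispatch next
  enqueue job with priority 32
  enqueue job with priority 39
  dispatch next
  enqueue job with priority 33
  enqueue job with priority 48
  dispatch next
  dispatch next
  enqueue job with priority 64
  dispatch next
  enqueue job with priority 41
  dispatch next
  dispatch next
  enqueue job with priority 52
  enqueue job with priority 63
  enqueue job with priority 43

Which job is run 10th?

insert 61 → {61}
insert 53 → {53, 61}
insert 59 → {53, 59, 61}
dispatch next → 53; now {59, 61}
dispatch next → 59; now {61}
dispatch next → 61; now {}
insert 31 → {31}
insert 55 → {31, 55}
insert 56 → {31, 55, 56}
insert 62 → {31, 55, 56, 62}
dispatch next → 31; now {55, 56, 62}
insert 51 → {51, 55, 56, 62}
insert 49 → {49, 51, 55, 56, 62}
dispatch next → 49; now {51, 55, 56, 62}
dispatch next → 51; now {55, 56, 62}
insert 35 → {35, 55, 56, 62}
dispatch next → 35; now {55, 56, 62}
insert 32 → {32, 55, 56, 62}
insert 39 → {32, 39, 55, 56, 62}
dispatch next → 32; now {39, 55, 56, 62}
insert 33 → {33, 39, 55, 56, 62}
insert 48 → {33, 39, 48, 55, 56, 62}
dispatch next → 33; now {39, 48, 55, 56, 62}
dispatch next → 39; now {48, 55, 56, 62}
insert 64 → {48, 55, 56, 62, 64}
dispatch next → 48; now {55, 56, 62, 64}
insert 41 → {41, 55, 56, 62, 64}
dispatch next → 41; now {55, 56, 62, 64}
dispatch next → 55; now {56, 62, 64}
insert 52 → {52, 56, 62, 64}
insert 63 → {52, 56, 62, 63, 64}
insert 43 → {43, 52, 56, 62, 63, 64}

39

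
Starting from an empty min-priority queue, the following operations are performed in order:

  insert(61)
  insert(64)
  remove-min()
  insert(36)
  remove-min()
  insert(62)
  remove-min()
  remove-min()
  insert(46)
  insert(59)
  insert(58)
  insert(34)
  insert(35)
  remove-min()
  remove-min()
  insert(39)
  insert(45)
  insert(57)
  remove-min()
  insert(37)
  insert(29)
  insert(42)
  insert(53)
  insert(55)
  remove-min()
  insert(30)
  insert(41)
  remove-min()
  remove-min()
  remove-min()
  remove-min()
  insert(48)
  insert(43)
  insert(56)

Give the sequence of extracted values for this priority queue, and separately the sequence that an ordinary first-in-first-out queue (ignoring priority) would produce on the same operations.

priority queue: 61, 36, 62, 64, 34, 35, 39, 29, 30, 37, 41, 42; FIFO queue: 61 → 64 → 36 → 62 → 46 → 59 → 58 → 34 → 35 → 39 → 45 → 57

insert 61 → {61}
insert 64 → {61, 64}
remove-min → 61; now {64}
insert 36 → {36, 64}
remove-min → 36; now {64}
insert 62 → {62, 64}
remove-min → 62; now {64}
remove-min → 64; now {}
insert 46 → {46}
insert 59 → {46, 59}
insert 58 → {46, 58, 59}
insert 34 → {34, 46, 58, 59}
insert 35 → {34, 35, 46, 58, 59}
remove-min → 34; now {35, 46, 58, 59}
remove-min → 35; now {46, 58, 59}
insert 39 → {39, 46, 58, 59}
insert 45 → {39, 45, 46, 58, 59}
insert 57 → {39, 45, 46, 57, 58, 59}
remove-min → 39; now {45, 46, 57, 58, 59}
insert 37 → {37, 45, 46, 57, 58, 59}
insert 29 → {29, 37, 45, 46, 57, 58, 59}
insert 42 → {29, 37, 42, 45, 46, 57, 58, 59}
insert 53 → {29, 37, 42, 45, 46, 53, 57, 58, 59}
insert 55 → {29, 37, 42, 45, 46, 53, 55, 57, 58, 59}
remove-min → 29; now {37, 42, 45, 46, 53, 55, 57, 58, 59}
insert 30 → {30, 37, 42, 45, 46, 53, 55, 57, 58, 59}
insert 41 → {30, 37, 41, 42, 45, 46, 53, 55, 57, 58, 59}
remove-min → 30; now {37, 41, 42, 45, 46, 53, 55, 57, 58, 59}
remove-min → 37; now {41, 42, 45, 46, 53, 55, 57, 58, 59}
remove-min → 41; now {42, 45, 46, 53, 55, 57, 58, 59}
remove-min → 42; now {45, 46, 53, 55, 57, 58, 59}
insert 48 → {45, 46, 48, 53, 55, 57, 58, 59}
insert 43 → {43, 45, 46, 48, 53, 55, 57, 58, 59}
insert 56 → {43, 45, 46, 48, 53, 55, 56, 57, 58, 59}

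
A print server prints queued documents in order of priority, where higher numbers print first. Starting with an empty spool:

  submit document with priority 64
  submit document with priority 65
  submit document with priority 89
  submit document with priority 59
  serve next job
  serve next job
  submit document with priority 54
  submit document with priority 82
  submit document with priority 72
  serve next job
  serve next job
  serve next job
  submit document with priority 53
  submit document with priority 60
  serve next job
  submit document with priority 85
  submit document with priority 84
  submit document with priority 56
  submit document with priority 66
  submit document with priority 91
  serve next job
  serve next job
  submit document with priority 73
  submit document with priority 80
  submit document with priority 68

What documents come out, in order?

[89, 65, 82, 72, 64, 60, 91, 85]

insert 64 → {64}
insert 65 → {65, 64}
insert 89 → {89, 65, 64}
insert 59 → {89, 65, 64, 59}
serve next job → 89; now {65, 64, 59}
serve next job → 65; now {64, 59}
insert 54 → {64, 59, 54}
insert 82 → {82, 64, 59, 54}
insert 72 → {82, 72, 64, 59, 54}
serve next job → 82; now {72, 64, 59, 54}
serve next job → 72; now {64, 59, 54}
serve next job → 64; now {59, 54}
insert 53 → {59, 54, 53}
insert 60 → {60, 59, 54, 53}
serve next job → 60; now {59, 54, 53}
insert 85 → {85, 59, 54, 53}
insert 84 → {85, 84, 59, 54, 53}
insert 56 → {85, 84, 59, 56, 54, 53}
insert 66 → {85, 84, 66, 59, 56, 54, 53}
insert 91 → {91, 85, 84, 66, 59, 56, 54, 53}
serve next job → 91; now {85, 84, 66, 59, 56, 54, 53}
serve next job → 85; now {84, 66, 59, 56, 54, 53}
insert 73 → {84, 73, 66, 59, 56, 54, 53}
insert 80 → {84, 80, 73, 66, 59, 56, 54, 53}
insert 68 → {84, 80, 73, 68, 66, 59, 56, 54, 53}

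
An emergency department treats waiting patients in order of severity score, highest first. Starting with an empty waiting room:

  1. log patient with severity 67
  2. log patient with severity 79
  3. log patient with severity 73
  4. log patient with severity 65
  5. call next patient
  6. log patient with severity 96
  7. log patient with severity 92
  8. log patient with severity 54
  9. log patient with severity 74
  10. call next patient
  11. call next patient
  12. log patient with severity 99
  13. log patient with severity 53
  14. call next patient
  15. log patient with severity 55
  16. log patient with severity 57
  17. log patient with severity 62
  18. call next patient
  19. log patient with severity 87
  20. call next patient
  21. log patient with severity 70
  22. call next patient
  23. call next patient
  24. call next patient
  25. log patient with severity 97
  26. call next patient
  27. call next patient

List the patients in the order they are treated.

insert 67 → {67}
insert 79 → {79, 67}
insert 73 → {79, 73, 67}
insert 65 → {79, 73, 67, 65}
call next patient → 79; now {73, 67, 65}
insert 96 → {96, 73, 67, 65}
insert 92 → {96, 92, 73, 67, 65}
insert 54 → {96, 92, 73, 67, 65, 54}
insert 74 → {96, 92, 74, 73, 67, 65, 54}
call next patient → 96; now {92, 74, 73, 67, 65, 54}
call next patient → 92; now {74, 73, 67, 65, 54}
insert 99 → {99, 74, 73, 67, 65, 54}
insert 53 → {99, 74, 73, 67, 65, 54, 53}
call next patient → 99; now {74, 73, 67, 65, 54, 53}
insert 55 → {74, 73, 67, 65, 55, 54, 53}
insert 57 → {74, 73, 67, 65, 57, 55, 54, 53}
insert 62 → {74, 73, 67, 65, 62, 57, 55, 54, 53}
call next patient → 74; now {73, 67, 65, 62, 57, 55, 54, 53}
insert 87 → {87, 73, 67, 65, 62, 57, 55, 54, 53}
call next patient → 87; now {73, 67, 65, 62, 57, 55, 54, 53}
insert 70 → {73, 70, 67, 65, 62, 57, 55, 54, 53}
call next patient → 73; now {70, 67, 65, 62, 57, 55, 54, 53}
call next patient → 70; now {67, 65, 62, 57, 55, 54, 53}
call next patient → 67; now {65, 62, 57, 55, 54, 53}
insert 97 → {97, 65, 62, 57, 55, 54, 53}
call next patient → 97; now {65, 62, 57, 55, 54, 53}
call next patient → 65; now {62, 57, 55, 54, 53}

[79, 96, 92, 99, 74, 87, 73, 70, 67, 97, 65]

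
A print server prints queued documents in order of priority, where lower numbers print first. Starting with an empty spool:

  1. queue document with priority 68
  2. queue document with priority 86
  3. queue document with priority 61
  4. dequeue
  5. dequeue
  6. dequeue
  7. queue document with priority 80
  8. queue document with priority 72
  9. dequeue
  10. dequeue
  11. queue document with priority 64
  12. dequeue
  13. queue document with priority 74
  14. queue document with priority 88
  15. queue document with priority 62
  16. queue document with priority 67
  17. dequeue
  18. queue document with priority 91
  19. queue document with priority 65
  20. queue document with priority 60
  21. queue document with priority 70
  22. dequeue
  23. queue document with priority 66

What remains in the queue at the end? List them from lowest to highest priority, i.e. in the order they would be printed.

insert 68 → {68}
insert 86 → {68, 86}
insert 61 → {61, 68, 86}
dequeue → 61; now {68, 86}
dequeue → 68; now {86}
dequeue → 86; now {}
insert 80 → {80}
insert 72 → {72, 80}
dequeue → 72; now {80}
dequeue → 80; now {}
insert 64 → {64}
dequeue → 64; now {}
insert 74 → {74}
insert 88 → {74, 88}
insert 62 → {62, 74, 88}
insert 67 → {62, 67, 74, 88}
dequeue → 62; now {67, 74, 88}
insert 91 → {67, 74, 88, 91}
insert 65 → {65, 67, 74, 88, 91}
insert 60 → {60, 65, 67, 74, 88, 91}
insert 70 → {60, 65, 67, 70, 74, 88, 91}
dequeue → 60; now {65, 67, 70, 74, 88, 91}
insert 66 → {65, 66, 67, 70, 74, 88, 91}

65 → 66 → 67 → 70 → 74 → 88 → 91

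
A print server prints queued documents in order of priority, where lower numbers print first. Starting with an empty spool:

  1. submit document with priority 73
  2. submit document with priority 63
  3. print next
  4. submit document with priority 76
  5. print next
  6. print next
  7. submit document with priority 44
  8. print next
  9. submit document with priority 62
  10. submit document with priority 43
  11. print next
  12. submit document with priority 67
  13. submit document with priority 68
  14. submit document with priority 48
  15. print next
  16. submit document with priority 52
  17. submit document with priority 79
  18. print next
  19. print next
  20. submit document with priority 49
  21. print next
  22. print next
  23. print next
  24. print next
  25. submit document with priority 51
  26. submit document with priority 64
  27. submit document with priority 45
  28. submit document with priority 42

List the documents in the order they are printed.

insert 73 → {73}
insert 63 → {63, 73}
print next → 63; now {73}
insert 76 → {73, 76}
print next → 73; now {76}
print next → 76; now {}
insert 44 → {44}
print next → 44; now {}
insert 62 → {62}
insert 43 → {43, 62}
print next → 43; now {62}
insert 67 → {62, 67}
insert 68 → {62, 67, 68}
insert 48 → {48, 62, 67, 68}
print next → 48; now {62, 67, 68}
insert 52 → {52, 62, 67, 68}
insert 79 → {52, 62, 67, 68, 79}
print next → 52; now {62, 67, 68, 79}
print next → 62; now {67, 68, 79}
insert 49 → {49, 67, 68, 79}
print next → 49; now {67, 68, 79}
print next → 67; now {68, 79}
print next → 68; now {79}
print next → 79; now {}
insert 51 → {51}
insert 64 → {51, 64}
insert 45 → {45, 51, 64}
insert 42 → {42, 45, 51, 64}

[63, 73, 76, 44, 43, 48, 52, 62, 49, 67, 68, 79]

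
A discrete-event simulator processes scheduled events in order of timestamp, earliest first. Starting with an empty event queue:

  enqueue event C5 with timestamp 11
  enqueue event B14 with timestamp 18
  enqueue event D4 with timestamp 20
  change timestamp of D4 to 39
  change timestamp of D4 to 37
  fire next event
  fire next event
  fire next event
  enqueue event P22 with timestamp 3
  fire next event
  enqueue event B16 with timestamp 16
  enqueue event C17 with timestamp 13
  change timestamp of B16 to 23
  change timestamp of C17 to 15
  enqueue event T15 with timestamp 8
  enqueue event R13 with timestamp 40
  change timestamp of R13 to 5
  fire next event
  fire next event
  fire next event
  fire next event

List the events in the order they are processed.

[C5, B14, D4, P22, R13, T15, C17, B16]

add C5 (timestamp 11) → {C5:11}
add B14 (timestamp 18) → {C5:11, B14:18}
add D4 (timestamp 20) → {C5:11, B14:18, D4:20}
update D4 to timestamp 39 → {C5:11, B14:18, D4:39}
update D4 to timestamp 37 → {C5:11, B14:18, D4:37}
fire next event → C5; now {B14:18, D4:37}
fire next event → B14; now {D4:37}
fire next event → D4; now {}
add P22 (timestamp 3) → {P22:3}
fire next event → P22; now {}
add B16 (timestamp 16) → {B16:16}
add C17 (timestamp 13) → {C17:13, B16:16}
update B16 to timestamp 23 → {C17:13, B16:23}
update C17 to timestamp 15 → {C17:15, B16:23}
add T15 (timestamp 8) → {T15:8, C17:15, B16:23}
add R13 (timestamp 40) → {T15:8, C17:15, B16:23, R13:40}
update R13 to timestamp 5 → {R13:5, T15:8, C17:15, B16:23}
fire next event → R13; now {T15:8, C17:15, B16:23}
fire next event → T15; now {C17:15, B16:23}
fire next event → C17; now {B16:23}
fire next event → B16; now {}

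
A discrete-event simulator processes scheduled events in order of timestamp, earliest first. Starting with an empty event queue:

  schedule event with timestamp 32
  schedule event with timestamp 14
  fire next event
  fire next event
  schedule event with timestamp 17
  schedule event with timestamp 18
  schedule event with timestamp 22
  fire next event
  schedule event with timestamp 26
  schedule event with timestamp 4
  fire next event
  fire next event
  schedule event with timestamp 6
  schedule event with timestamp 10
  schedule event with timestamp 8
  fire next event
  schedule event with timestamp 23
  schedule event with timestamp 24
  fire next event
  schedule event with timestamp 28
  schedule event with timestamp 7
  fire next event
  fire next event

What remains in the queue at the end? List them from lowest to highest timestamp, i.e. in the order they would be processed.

insert 32 → {32}
insert 14 → {14, 32}
fire next event → 14; now {32}
fire next event → 32; now {}
insert 17 → {17}
insert 18 → {17, 18}
insert 22 → {17, 18, 22}
fire next event → 17; now {18, 22}
insert 26 → {18, 22, 26}
insert 4 → {4, 18, 22, 26}
fire next event → 4; now {18, 22, 26}
fire next event → 18; now {22, 26}
insert 6 → {6, 22, 26}
insert 10 → {6, 10, 22, 26}
insert 8 → {6, 8, 10, 22, 26}
fire next event → 6; now {8, 10, 22, 26}
insert 23 → {8, 10, 22, 23, 26}
insert 24 → {8, 10, 22, 23, 24, 26}
fire next event → 8; now {10, 22, 23, 24, 26}
insert 28 → {10, 22, 23, 24, 26, 28}
insert 7 → {7, 10, 22, 23, 24, 26, 28}
fire next event → 7; now {10, 22, 23, 24, 26, 28}
fire next event → 10; now {22, 23, 24, 26, 28}

22, 23, 24, 26, 28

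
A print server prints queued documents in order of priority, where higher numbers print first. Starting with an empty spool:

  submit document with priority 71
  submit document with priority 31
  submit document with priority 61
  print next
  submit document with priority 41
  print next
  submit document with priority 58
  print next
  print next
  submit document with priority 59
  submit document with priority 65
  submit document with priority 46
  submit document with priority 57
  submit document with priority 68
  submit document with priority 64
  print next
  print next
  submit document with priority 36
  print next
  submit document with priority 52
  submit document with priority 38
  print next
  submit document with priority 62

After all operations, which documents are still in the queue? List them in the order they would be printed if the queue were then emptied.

[62, 57, 52, 46, 38, 36, 31]

insert 71 → {71}
insert 31 → {71, 31}
insert 61 → {71, 61, 31}
print next → 71; now {61, 31}
insert 41 → {61, 41, 31}
print next → 61; now {41, 31}
insert 58 → {58, 41, 31}
print next → 58; now {41, 31}
print next → 41; now {31}
insert 59 → {59, 31}
insert 65 → {65, 59, 31}
insert 46 → {65, 59, 46, 31}
insert 57 → {65, 59, 57, 46, 31}
insert 68 → {68, 65, 59, 57, 46, 31}
insert 64 → {68, 65, 64, 59, 57, 46, 31}
print next → 68; now {65, 64, 59, 57, 46, 31}
print next → 65; now {64, 59, 57, 46, 31}
insert 36 → {64, 59, 57, 46, 36, 31}
print next → 64; now {59, 57, 46, 36, 31}
insert 52 → {59, 57, 52, 46, 36, 31}
insert 38 → {59, 57, 52, 46, 38, 36, 31}
print next → 59; now {57, 52, 46, 38, 36, 31}
insert 62 → {62, 57, 52, 46, 38, 36, 31}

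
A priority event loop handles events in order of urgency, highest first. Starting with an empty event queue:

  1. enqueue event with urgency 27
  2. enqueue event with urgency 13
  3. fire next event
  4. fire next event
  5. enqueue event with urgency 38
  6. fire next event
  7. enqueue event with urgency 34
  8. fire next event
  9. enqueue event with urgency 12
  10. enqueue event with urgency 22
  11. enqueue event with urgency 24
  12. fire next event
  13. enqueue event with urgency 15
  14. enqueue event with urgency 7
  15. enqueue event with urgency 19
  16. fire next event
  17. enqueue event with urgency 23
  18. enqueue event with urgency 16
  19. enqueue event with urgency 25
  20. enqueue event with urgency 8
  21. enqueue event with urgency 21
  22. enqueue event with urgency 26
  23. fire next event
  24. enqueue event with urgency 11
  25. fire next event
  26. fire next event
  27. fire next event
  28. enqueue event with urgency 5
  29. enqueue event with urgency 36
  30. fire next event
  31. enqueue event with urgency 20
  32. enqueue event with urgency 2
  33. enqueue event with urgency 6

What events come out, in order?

insert 27 → {27}
insert 13 → {27, 13}
fire next event → 27; now {13}
fire next event → 13; now {}
insert 38 → {38}
fire next event → 38; now {}
insert 34 → {34}
fire next event → 34; now {}
insert 12 → {12}
insert 22 → {22, 12}
insert 24 → {24, 22, 12}
fire next event → 24; now {22, 12}
insert 15 → {22, 15, 12}
insert 7 → {22, 15, 12, 7}
insert 19 → {22, 19, 15, 12, 7}
fire next event → 22; now {19, 15, 12, 7}
insert 23 → {23, 19, 15, 12, 7}
insert 16 → {23, 19, 16, 15, 12, 7}
insert 25 → {25, 23, 19, 16, 15, 12, 7}
insert 8 → {25, 23, 19, 16, 15, 12, 8, 7}
insert 21 → {25, 23, 21, 19, 16, 15, 12, 8, 7}
insert 26 → {26, 25, 23, 21, 19, 16, 15, 12, 8, 7}
fire next event → 26; now {25, 23, 21, 19, 16, 15, 12, 8, 7}
insert 11 → {25, 23, 21, 19, 16, 15, 12, 11, 8, 7}
fire next event → 25; now {23, 21, 19, 16, 15, 12, 11, 8, 7}
fire next event → 23; now {21, 19, 16, 15, 12, 11, 8, 7}
fire next event → 21; now {19, 16, 15, 12, 11, 8, 7}
insert 5 → {19, 16, 15, 12, 11, 8, 7, 5}
insert 36 → {36, 19, 16, 15, 12, 11, 8, 7, 5}
fire next event → 36; now {19, 16, 15, 12, 11, 8, 7, 5}
insert 20 → {20, 19, 16, 15, 12, 11, 8, 7, 5}
insert 2 → {20, 19, 16, 15, 12, 11, 8, 7, 5, 2}
insert 6 → {20, 19, 16, 15, 12, 11, 8, 7, 6, 5, 2}

27 → 13 → 38 → 34 → 24 → 22 → 26 → 25 → 23 → 21 → 36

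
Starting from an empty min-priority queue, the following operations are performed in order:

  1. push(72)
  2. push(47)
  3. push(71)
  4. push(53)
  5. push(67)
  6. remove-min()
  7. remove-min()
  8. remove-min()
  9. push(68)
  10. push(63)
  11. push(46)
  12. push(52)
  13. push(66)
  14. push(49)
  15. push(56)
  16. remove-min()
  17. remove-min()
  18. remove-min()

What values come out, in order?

47, 53, 67, 46, 49, 52

insert 72 → {72}
insert 47 → {47, 72}
insert 71 → {47, 71, 72}
insert 53 → {47, 53, 71, 72}
insert 67 → {47, 53, 67, 71, 72}
remove-min → 47; now {53, 67, 71, 72}
remove-min → 53; now {67, 71, 72}
remove-min → 67; now {71, 72}
insert 68 → {68, 71, 72}
insert 63 → {63, 68, 71, 72}
insert 46 → {46, 63, 68, 71, 72}
insert 52 → {46, 52, 63, 68, 71, 72}
insert 66 → {46, 52, 63, 66, 68, 71, 72}
insert 49 → {46, 49, 52, 63, 66, 68, 71, 72}
insert 56 → {46, 49, 52, 56, 63, 66, 68, 71, 72}
remove-min → 46; now {49, 52, 56, 63, 66, 68, 71, 72}
remove-min → 49; now {52, 56, 63, 66, 68, 71, 72}
remove-min → 52; now {56, 63, 66, 68, 71, 72}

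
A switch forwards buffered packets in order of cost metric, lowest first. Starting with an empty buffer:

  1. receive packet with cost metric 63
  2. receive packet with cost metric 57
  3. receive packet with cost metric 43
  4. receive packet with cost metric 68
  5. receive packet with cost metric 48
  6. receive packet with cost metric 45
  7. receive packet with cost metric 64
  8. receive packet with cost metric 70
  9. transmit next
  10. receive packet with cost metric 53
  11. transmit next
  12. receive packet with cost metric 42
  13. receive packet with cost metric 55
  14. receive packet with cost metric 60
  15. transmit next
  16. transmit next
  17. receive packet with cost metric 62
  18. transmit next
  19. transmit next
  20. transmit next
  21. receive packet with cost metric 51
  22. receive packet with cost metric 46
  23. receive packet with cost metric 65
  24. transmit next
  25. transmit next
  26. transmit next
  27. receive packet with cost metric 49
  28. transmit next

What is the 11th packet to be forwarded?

insert 63 → {63}
insert 57 → {57, 63}
insert 43 → {43, 57, 63}
insert 68 → {43, 57, 63, 68}
insert 48 → {43, 48, 57, 63, 68}
insert 45 → {43, 45, 48, 57, 63, 68}
insert 64 → {43, 45, 48, 57, 63, 64, 68}
insert 70 → {43, 45, 48, 57, 63, 64, 68, 70}
transmit next → 43; now {45, 48, 57, 63, 64, 68, 70}
insert 53 → {45, 48, 53, 57, 63, 64, 68, 70}
transmit next → 45; now {48, 53, 57, 63, 64, 68, 70}
insert 42 → {42, 48, 53, 57, 63, 64, 68, 70}
insert 55 → {42, 48, 53, 55, 57, 63, 64, 68, 70}
insert 60 → {42, 48, 53, 55, 57, 60, 63, 64, 68, 70}
transmit next → 42; now {48, 53, 55, 57, 60, 63, 64, 68, 70}
transmit next → 48; now {53, 55, 57, 60, 63, 64, 68, 70}
insert 62 → {53, 55, 57, 60, 62, 63, 64, 68, 70}
transmit next → 53; now {55, 57, 60, 62, 63, 64, 68, 70}
transmit next → 55; now {57, 60, 62, 63, 64, 68, 70}
transmit next → 57; now {60, 62, 63, 64, 68, 70}
insert 51 → {51, 60, 62, 63, 64, 68, 70}
insert 46 → {46, 51, 60, 62, 63, 64, 68, 70}
insert 65 → {46, 51, 60, 62, 63, 64, 65, 68, 70}
transmit next → 46; now {51, 60, 62, 63, 64, 65, 68, 70}
transmit next → 51; now {60, 62, 63, 64, 65, 68, 70}
transmit next → 60; now {62, 63, 64, 65, 68, 70}
insert 49 → {49, 62, 63, 64, 65, 68, 70}
transmit next → 49; now {62, 63, 64, 65, 68, 70}

49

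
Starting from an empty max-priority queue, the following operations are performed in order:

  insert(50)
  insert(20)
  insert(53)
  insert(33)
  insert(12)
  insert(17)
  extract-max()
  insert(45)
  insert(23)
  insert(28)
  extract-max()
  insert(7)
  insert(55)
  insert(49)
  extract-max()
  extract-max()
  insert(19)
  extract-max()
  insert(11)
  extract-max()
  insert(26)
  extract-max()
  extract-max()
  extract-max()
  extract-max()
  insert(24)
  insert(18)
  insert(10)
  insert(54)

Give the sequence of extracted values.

insert 50 → {50}
insert 20 → {50, 20}
insert 53 → {53, 50, 20}
insert 33 → {53, 50, 33, 20}
insert 12 → {53, 50, 33, 20, 12}
insert 17 → {53, 50, 33, 20, 17, 12}
extract-max → 53; now {50, 33, 20, 17, 12}
insert 45 → {50, 45, 33, 20, 17, 12}
insert 23 → {50, 45, 33, 23, 20, 17, 12}
insert 28 → {50, 45, 33, 28, 23, 20, 17, 12}
extract-max → 50; now {45, 33, 28, 23, 20, 17, 12}
insert 7 → {45, 33, 28, 23, 20, 17, 12, 7}
insert 55 → {55, 45, 33, 28, 23, 20, 17, 12, 7}
insert 49 → {55, 49, 45, 33, 28, 23, 20, 17, 12, 7}
extract-max → 55; now {49, 45, 33, 28, 23, 20, 17, 12, 7}
extract-max → 49; now {45, 33, 28, 23, 20, 17, 12, 7}
insert 19 → {45, 33, 28, 23, 20, 19, 17, 12, 7}
extract-max → 45; now {33, 28, 23, 20, 19, 17, 12, 7}
insert 11 → {33, 28, 23, 20, 19, 17, 12, 11, 7}
extract-max → 33; now {28, 23, 20, 19, 17, 12, 11, 7}
insert 26 → {28, 26, 23, 20, 19, 17, 12, 11, 7}
extract-max → 28; now {26, 23, 20, 19, 17, 12, 11, 7}
extract-max → 26; now {23, 20, 19, 17, 12, 11, 7}
extract-max → 23; now {20, 19, 17, 12, 11, 7}
extract-max → 20; now {19, 17, 12, 11, 7}
insert 24 → {24, 19, 17, 12, 11, 7}
insert 18 → {24, 19, 18, 17, 12, 11, 7}
insert 10 → {24, 19, 18, 17, 12, 11, 10, 7}
insert 54 → {54, 24, 19, 18, 17, 12, 11, 10, 7}

53, 50, 55, 49, 45, 33, 28, 26, 23, 20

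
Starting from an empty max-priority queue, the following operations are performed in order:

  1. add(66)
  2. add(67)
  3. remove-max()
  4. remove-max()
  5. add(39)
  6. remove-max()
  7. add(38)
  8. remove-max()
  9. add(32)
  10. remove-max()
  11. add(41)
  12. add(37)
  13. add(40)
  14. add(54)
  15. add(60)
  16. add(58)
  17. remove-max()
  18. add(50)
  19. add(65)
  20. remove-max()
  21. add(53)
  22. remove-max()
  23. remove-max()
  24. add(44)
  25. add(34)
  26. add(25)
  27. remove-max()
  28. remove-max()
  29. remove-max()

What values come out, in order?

insert 66 → {66}
insert 67 → {67, 66}
remove-max → 67; now {66}
remove-max → 66; now {}
insert 39 → {39}
remove-max → 39; now {}
insert 38 → {38}
remove-max → 38; now {}
insert 32 → {32}
remove-max → 32; now {}
insert 41 → {41}
insert 37 → {41, 37}
insert 40 → {41, 40, 37}
insert 54 → {54, 41, 40, 37}
insert 60 → {60, 54, 41, 40, 37}
insert 58 → {60, 58, 54, 41, 40, 37}
remove-max → 60; now {58, 54, 41, 40, 37}
insert 50 → {58, 54, 50, 41, 40, 37}
insert 65 → {65, 58, 54, 50, 41, 40, 37}
remove-max → 65; now {58, 54, 50, 41, 40, 37}
insert 53 → {58, 54, 53, 50, 41, 40, 37}
remove-max → 58; now {54, 53, 50, 41, 40, 37}
remove-max → 54; now {53, 50, 41, 40, 37}
insert 44 → {53, 50, 44, 41, 40, 37}
insert 34 → {53, 50, 44, 41, 40, 37, 34}
insert 25 → {53, 50, 44, 41, 40, 37, 34, 25}
remove-max → 53; now {50, 44, 41, 40, 37, 34, 25}
remove-max → 50; now {44, 41, 40, 37, 34, 25}
remove-max → 44; now {41, 40, 37, 34, 25}

67 → 66 → 39 → 38 → 32 → 60 → 65 → 58 → 54 → 53 → 50 → 44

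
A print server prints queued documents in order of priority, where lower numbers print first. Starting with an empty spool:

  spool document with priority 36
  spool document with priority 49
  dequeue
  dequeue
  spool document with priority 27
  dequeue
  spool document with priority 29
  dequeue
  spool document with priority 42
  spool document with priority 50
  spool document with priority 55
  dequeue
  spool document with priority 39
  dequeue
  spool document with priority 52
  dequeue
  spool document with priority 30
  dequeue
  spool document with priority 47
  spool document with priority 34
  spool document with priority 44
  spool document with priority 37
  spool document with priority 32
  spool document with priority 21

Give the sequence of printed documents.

insert 36 → {36}
insert 49 → {36, 49}
dequeue → 36; now {49}
dequeue → 49; now {}
insert 27 → {27}
dequeue → 27; now {}
insert 29 → {29}
dequeue → 29; now {}
insert 42 → {42}
insert 50 → {42, 50}
insert 55 → {42, 50, 55}
dequeue → 42; now {50, 55}
insert 39 → {39, 50, 55}
dequeue → 39; now {50, 55}
insert 52 → {50, 52, 55}
dequeue → 50; now {52, 55}
insert 30 → {30, 52, 55}
dequeue → 30; now {52, 55}
insert 47 → {47, 52, 55}
insert 34 → {34, 47, 52, 55}
insert 44 → {34, 44, 47, 52, 55}
insert 37 → {34, 37, 44, 47, 52, 55}
insert 32 → {32, 34, 37, 44, 47, 52, 55}
insert 21 → {21, 32, 34, 37, 44, 47, 52, 55}

[36, 49, 27, 29, 42, 39, 50, 30]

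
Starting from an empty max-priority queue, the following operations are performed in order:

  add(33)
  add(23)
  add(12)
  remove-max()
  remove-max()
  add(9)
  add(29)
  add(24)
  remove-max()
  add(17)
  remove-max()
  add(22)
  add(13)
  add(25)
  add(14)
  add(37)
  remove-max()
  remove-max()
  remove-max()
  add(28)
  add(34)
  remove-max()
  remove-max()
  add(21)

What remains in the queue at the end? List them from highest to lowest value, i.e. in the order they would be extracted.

21 → 17 → 14 → 13 → 12 → 9

insert 33 → {33}
insert 23 → {33, 23}
insert 12 → {33, 23, 12}
remove-max → 33; now {23, 12}
remove-max → 23; now {12}
insert 9 → {12, 9}
insert 29 → {29, 12, 9}
insert 24 → {29, 24, 12, 9}
remove-max → 29; now {24, 12, 9}
insert 17 → {24, 17, 12, 9}
remove-max → 24; now {17, 12, 9}
insert 22 → {22, 17, 12, 9}
insert 13 → {22, 17, 13, 12, 9}
insert 25 → {25, 22, 17, 13, 12, 9}
insert 14 → {25, 22, 17, 14, 13, 12, 9}
insert 37 → {37, 25, 22, 17, 14, 13, 12, 9}
remove-max → 37; now {25, 22, 17, 14, 13, 12, 9}
remove-max → 25; now {22, 17, 14, 13, 12, 9}
remove-max → 22; now {17, 14, 13, 12, 9}
insert 28 → {28, 17, 14, 13, 12, 9}
insert 34 → {34, 28, 17, 14, 13, 12, 9}
remove-max → 34; now {28, 17, 14, 13, 12, 9}
remove-max → 28; now {17, 14, 13, 12, 9}
insert 21 → {21, 17, 14, 13, 12, 9}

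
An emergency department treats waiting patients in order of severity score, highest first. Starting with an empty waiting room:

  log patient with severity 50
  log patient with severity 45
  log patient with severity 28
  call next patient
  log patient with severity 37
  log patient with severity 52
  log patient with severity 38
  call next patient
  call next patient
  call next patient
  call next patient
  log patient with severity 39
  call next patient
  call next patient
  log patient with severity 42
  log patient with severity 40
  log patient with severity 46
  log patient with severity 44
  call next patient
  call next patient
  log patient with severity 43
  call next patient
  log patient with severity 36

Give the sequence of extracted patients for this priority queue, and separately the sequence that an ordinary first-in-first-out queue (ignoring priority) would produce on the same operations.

priority queue: 50 → 52 → 45 → 38 → 37 → 39 → 28 → 46 → 44 → 43; FIFO queue: [50, 45, 28, 37, 52, 38, 39, 42, 40, 46]

insert 50 → {50}
insert 45 → {50, 45}
insert 28 → {50, 45, 28}
call next patient → 50; now {45, 28}
insert 37 → {45, 37, 28}
insert 52 → {52, 45, 37, 28}
insert 38 → {52, 45, 38, 37, 28}
call next patient → 52; now {45, 38, 37, 28}
call next patient → 45; now {38, 37, 28}
call next patient → 38; now {37, 28}
call next patient → 37; now {28}
insert 39 → {39, 28}
call next patient → 39; now {28}
call next patient → 28; now {}
insert 42 → {42}
insert 40 → {42, 40}
insert 46 → {46, 42, 40}
insert 44 → {46, 44, 42, 40}
call next patient → 46; now {44, 42, 40}
call next patient → 44; now {42, 40}
insert 43 → {43, 42, 40}
call next patient → 43; now {42, 40}
insert 36 → {42, 40, 36}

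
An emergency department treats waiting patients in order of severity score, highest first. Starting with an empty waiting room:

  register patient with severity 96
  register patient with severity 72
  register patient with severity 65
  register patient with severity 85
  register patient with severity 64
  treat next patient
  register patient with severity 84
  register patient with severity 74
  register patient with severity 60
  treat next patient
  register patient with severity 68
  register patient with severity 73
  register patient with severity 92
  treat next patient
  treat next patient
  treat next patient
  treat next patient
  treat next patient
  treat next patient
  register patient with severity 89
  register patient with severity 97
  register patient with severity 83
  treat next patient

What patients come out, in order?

96 → 85 → 92 → 84 → 74 → 73 → 72 → 68 → 97

insert 96 → {96}
insert 72 → {96, 72}
insert 65 → {96, 72, 65}
insert 85 → {96, 85, 72, 65}
insert 64 → {96, 85, 72, 65, 64}
treat next patient → 96; now {85, 72, 65, 64}
insert 84 → {85, 84, 72, 65, 64}
insert 74 → {85, 84, 74, 72, 65, 64}
insert 60 → {85, 84, 74, 72, 65, 64, 60}
treat next patient → 85; now {84, 74, 72, 65, 64, 60}
insert 68 → {84, 74, 72, 68, 65, 64, 60}
insert 73 → {84, 74, 73, 72, 68, 65, 64, 60}
insert 92 → {92, 84, 74, 73, 72, 68, 65, 64, 60}
treat next patient → 92; now {84, 74, 73, 72, 68, 65, 64, 60}
treat next patient → 84; now {74, 73, 72, 68, 65, 64, 60}
treat next patient → 74; now {73, 72, 68, 65, 64, 60}
treat next patient → 73; now {72, 68, 65, 64, 60}
treat next patient → 72; now {68, 65, 64, 60}
treat next patient → 68; now {65, 64, 60}
insert 89 → {89, 65, 64, 60}
insert 97 → {97, 89, 65, 64, 60}
insert 83 → {97, 89, 83, 65, 64, 60}
treat next patient → 97; now {89, 83, 65, 64, 60}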